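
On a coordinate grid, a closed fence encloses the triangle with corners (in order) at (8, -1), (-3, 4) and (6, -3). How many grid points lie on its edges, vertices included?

The number of boundary lattice points is Σ gcd(|Δx|,|Δy|) = gcd(11,5) + gcd(9,7) + gcd(2,2) = 1+1+2 = 4.

4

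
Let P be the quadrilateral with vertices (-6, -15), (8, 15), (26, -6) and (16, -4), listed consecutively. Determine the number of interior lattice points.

332

The shoelace formula gives twice the area as |((-6)·15 − 8·(-15)) + (8·(-6) − 26·15) + (26·(-4) − 16·(-6)) + (16·(-15) − (-6)·(-4))| = 680, so the area is 340.
Summing gcd(|Δx|,|Δy|) over the edges gives the boundary count: gcd(14,30) + gcd(18,21) + gcd(10,2) + gcd(22,11) = 2+3+2+11 = 18.
Pick's theorem gives I = A − B/2 + 1 = 340 − 18/2 + 1 = 332.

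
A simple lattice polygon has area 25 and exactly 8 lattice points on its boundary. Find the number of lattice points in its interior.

22

Pick's theorem A = I + B/2 − 1 rearranges to I = A − B/2 + 1 = 25 − 8/2 + 1 = 22.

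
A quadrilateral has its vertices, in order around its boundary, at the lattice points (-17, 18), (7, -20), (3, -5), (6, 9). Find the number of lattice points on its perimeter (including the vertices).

Summing gcd(|Δx|,|Δy|) over the edges gives the boundary count: gcd(24,38) + gcd(4,15) + gcd(3,14) + gcd(23,9) = 2+1+1+1 = 5.

5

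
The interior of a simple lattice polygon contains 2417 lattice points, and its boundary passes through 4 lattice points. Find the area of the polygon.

2418

Pick's theorem states A = I + B/2 − 1, so A = 2417 + 4/2 − 1 = 2418.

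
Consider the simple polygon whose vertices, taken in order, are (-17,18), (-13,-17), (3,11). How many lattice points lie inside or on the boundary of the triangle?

340

By the shoelace formula, twice the signed area is |((-17)·(-17) − (-13)·18) + ((-13)·11 − 3·(-17)) + (3·18 − (-17)·11)| = 672, so the area is 336.
Along each edge there are gcd(|Δx|,|Δy|)+1 lattice points, so counting each shared vertex once the boundary has gcd(4,35) + gcd(16,28) + gcd(20,7) = 1+4+1 = 6.
Pick's theorem gives I = A − B/2 + 1 = 336 − 6/2 + 1 = 334, so the closed region contains I + B = 334 + 6 = 340 lattice points.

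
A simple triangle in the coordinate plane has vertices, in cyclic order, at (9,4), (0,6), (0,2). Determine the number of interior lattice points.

Using the shoelace formula, 2A = |[9·6 − 0·4] + [0·2 − 0·6] + [0·4 − 9·2]| = 36, so the area is 18.
The number of boundary lattice points is Σ gcd(|Δx|,|Δy|) = gcd(9,2) + gcd(0,4) + gcd(9,2) = 1+4+1 = 6.
Pick's theorem gives I = A − B/2 + 1 = 18 − 6/2 + 1 = 16.

16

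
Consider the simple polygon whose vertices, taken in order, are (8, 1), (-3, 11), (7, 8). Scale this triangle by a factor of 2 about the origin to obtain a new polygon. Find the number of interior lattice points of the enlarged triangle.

Using the shoelace formula, 2A = |(8·11 − (-3)·1) + ((-3)·8 − 7·11) + (7·1 − 8·8)| = 67, so the area is 67/2.
Along each edge there are gcd(|Δx|,|Δy|)+1 lattice points, so counting each shared vertex once the boundary has gcd(11,10) + gcd(10,3) + gcd(1,7) = 1+1+1 = 3.
Scaling by 2 multiplies the area by 2² = 4 (so the new area is 134) and multiplies the boundary lattice-point count by 2, giving 6.
By Pick's theorem, the interior count of the dilated polygon is 134 − 6/2 + 1 = 132.

132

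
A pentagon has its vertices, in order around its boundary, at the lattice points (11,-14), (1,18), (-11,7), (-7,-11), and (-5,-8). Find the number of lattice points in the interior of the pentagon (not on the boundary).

370

Using the shoelace formula, 2A = |[11·18 − 1·(-14)] + [1·7 − (-11)·18] + [(-11)·(-11) − (-7)·7] + [(-7)·(-8) − (-5)·(-11)] + [(-5)·(-14) − 11·(-8)]| = 746, so the area is 373.
Along each edge there are gcd(|Δx|,|Δy|)+1 lattice points, so counting each shared vertex once the boundary has gcd(10,32) + gcd(12,11) + gcd(4,18) + gcd(2,3) + gcd(16,6) = 2+1+2+1+2 = 8.
Pick's theorem gives I = A − B/2 + 1 = 373 − 8/2 + 1 = 370.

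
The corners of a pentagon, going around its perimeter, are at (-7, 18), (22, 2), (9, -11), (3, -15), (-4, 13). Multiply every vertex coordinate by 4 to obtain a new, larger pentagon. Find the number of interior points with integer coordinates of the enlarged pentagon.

6145

By the shoelace formula, twice the signed area is |[(-7)·2 − 22·18] + [22·(-11) − 9·2] + [9·(-15) − 3·(-11)] + [3·13 − (-4)·(-15)] + [(-4)·18 − (-7)·13]| = 774, so the area is 387.
The number of boundary lattice points is Σ gcd(|Δx|,|Δy|) = gcd(29,16) + gcd(13,13) + gcd(6,4) + gcd(7,28) + gcd(3,5) = 1+13+2+7+1 = 24.
Scaling by 4 multiplies the area by 4² = 16 (so the new area is 6192) and multiplies the boundary lattice-point count by 4, giving 96.
By Pick's theorem, the interior count of the dilated polygon is 6192 − 96/2 + 1 = 6145.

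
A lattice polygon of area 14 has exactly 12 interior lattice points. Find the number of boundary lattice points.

6

Pick's theorem gives A = I + B/2 − 1, so B = 2(A − I + 1) = 2(14 − 12 + 1) = 6.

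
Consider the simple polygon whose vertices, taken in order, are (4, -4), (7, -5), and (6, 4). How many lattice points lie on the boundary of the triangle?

4

The number of boundary lattice points is Σ gcd(|Δx|,|Δy|) = gcd(3,1) + gcd(1,9) + gcd(2,8) = 1+1+2 = 4.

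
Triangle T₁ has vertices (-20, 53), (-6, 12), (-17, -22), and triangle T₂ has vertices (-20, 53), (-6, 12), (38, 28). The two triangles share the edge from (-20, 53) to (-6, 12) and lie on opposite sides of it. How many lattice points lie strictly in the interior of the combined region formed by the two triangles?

1474

The union is the simple quadrilateral with vertices (-20, 53), (-17, -22), (-6, 12), (38, 28) in order.
Using the shoelace formula, 2A = |((-20)·(-22) − (-17)·53) + ((-17)·12 − (-6)·(-22)) + ((-6)·28 − 38·12) + (38·53 − (-20)·28)| = 2955, so the area is 1477.5.
Summing gcd(|Δx|,|Δy|) over the edges gives the boundary count: gcd(3,75) + gcd(11,34) + gcd(44,16) + gcd(58,25) = 3+1+4+1 = 9.
By Pick's theorem I = A − B/2 + 1 = 1477.5 − 9/2 + 1 = 1474.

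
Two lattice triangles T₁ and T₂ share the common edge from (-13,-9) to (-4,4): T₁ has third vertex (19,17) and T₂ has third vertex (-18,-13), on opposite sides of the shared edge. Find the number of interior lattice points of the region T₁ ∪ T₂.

The union is the simple quadrilateral with vertices (-13,-9), (19,17), (-4,4), (-18,-13) in order.
Using the shoelace formula, 2A = |((-13)·17 − 19·(-9)) + (19·4 − (-4)·17) + ((-4)·(-13) − (-18)·4) + ((-18)·(-9) − (-13)·(-13))| = 211, so the area is 105.5.
Along each edge there are gcd(|Δx|,|Δy|)+1 lattice points, so counting each shared vertex once the boundary has gcd(32,26) + gcd(23,13) + gcd(14,17) + gcd(5,4) = 2+1+1+1 = 5.
By Pick's theorem I = A − B/2 + 1 = 105.5 − 5/2 + 1 = 104.

104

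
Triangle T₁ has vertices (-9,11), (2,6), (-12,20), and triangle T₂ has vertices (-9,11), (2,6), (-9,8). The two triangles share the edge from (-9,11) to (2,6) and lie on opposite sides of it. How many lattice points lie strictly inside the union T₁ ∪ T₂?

49

The union is the simple quadrilateral with vertices (-9,11), (-12,20), (2,6), (-9,8) in order.
By the shoelace formula, twice the signed area is |[(-9)·20 − (-12)·11] + [(-12)·6 − 2·20] + [2·8 − (-9)·6] + [(-9)·11 − (-9)·8]| = 117, so the area is 117/2.
The number of boundary lattice points is Σ gcd(|Δx|,|Δy|) = gcd(3,9) + gcd(14,14) + gcd(11,2) + gcd(0,3) = 3+14+1+3 = 21.
By Pick's theorem I = A − B/2 + 1 = 117/2 − 21/2 + 1 = 49.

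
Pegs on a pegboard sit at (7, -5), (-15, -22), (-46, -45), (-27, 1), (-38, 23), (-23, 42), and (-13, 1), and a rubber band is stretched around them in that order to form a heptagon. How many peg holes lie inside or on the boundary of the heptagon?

Using the shoelace formula, 2A = |(7·(-22) − (-15)·(-5)) + ((-15)·(-45) − (-46)·(-22)) + ((-46)·1 − (-27)·(-45)) + ((-27)·23 − (-38)·1) + ((-38)·42 − (-23)·23) + ((-23)·1 − (-13)·42) + ((-13)·(-5) − 7·1)| = 2896, so the area is 1448.
Summing gcd(|Δx|,|Δy|) over the edges gives the boundary count: gcd(22,17) + gcd(31,23) + gcd(19,46) + gcd(11,22) + gcd(15,19) + gcd(10,41) + gcd(20,6) = 1+1+1+11+1+1+2 = 18.
Pick's theorem gives I = A − B/2 + 1 = 1448 − 18/2 + 1 = 1440, so the closed region contains I + B = 1440 + 18 = 1458 lattice points.

1458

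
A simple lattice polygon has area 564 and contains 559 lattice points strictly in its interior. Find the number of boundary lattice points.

12

Pick's theorem gives A = I + B/2 − 1, so B = 2(A − I + 1) = 2(564 − 559 + 1) = 12.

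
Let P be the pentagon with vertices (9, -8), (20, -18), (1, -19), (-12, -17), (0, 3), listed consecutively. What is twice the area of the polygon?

672

The shoelace formula gives twice the area as |(9·(-18) − 20·(-8)) + (20·(-19) − 1·(-18)) + (1·(-17) − (-12)·(-19)) + ((-12)·3 − 0·(-17)) + (0·(-8) − 9·3)| = 672, so the area is 336.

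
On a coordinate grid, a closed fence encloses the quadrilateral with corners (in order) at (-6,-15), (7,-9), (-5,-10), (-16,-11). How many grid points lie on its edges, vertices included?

Along each edge there are gcd(|Δx|,|Δy|)+1 lattice points, so counting each shared vertex once the boundary has gcd(13,6) + gcd(12,1) + gcd(11,1) + gcd(10,4) = 1+1+1+2 = 5.

5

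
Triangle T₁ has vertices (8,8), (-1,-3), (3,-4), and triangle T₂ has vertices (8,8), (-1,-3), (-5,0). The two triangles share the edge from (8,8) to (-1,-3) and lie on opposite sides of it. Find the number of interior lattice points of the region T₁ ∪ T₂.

61

The union is the simple quadrilateral with vertices (8,8), (3,-4), (-1,-3), (-5,0) in order.
Using the shoelace formula, 2A = |[8·(-4) − 3·8] + [3·(-3) − (-1)·(-4)] + [(-1)·0 − (-5)·(-3)] + [(-5)·8 − 8·0]| = 124, so the area is 62.
Summing gcd(|Δx|,|Δy|) over the edges gives the boundary count: gcd(5,12) + gcd(4,1) + gcd(4,3) + gcd(13,8) = 1+1+1+1 = 4.
By Pick's theorem I = A − B/2 + 1 = 62 − 4/2 + 1 = 61.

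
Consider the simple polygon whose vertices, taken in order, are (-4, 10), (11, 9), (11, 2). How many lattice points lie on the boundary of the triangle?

Summing gcd(|Δx|,|Δy|) over the edges gives the boundary count: gcd(15,1) + gcd(0,7) + gcd(15,8) = 1+7+1 = 9.

9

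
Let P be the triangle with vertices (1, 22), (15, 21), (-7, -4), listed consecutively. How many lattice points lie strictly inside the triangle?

185

By the shoelace formula, twice the signed area is |[1·21 − 15·22] + [15·(-4) − (-7)·21] + [(-7)·22 − 1·(-4)]| = 372, so the area is 186.
Along each edge there are gcd(|Δx|,|Δy|)+1 lattice points, so counting each shared vertex once the boundary has gcd(14,1) + gcd(22,25) + gcd(8,26) = 1+1+2 = 4.
By Pick's theorem A = I + B/2 − 1, so I = 186 − 4/2 + 1 = 185.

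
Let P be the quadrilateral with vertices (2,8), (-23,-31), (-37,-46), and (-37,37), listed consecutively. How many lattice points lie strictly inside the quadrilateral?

By the shoelace formula, twice the signed area is |[2·(-31) − (-23)·8] + [(-23)·(-46) − (-37)·(-31)] + [(-37)·37 − (-37)·(-46)] + [(-37)·8 − 2·37]| = 3408, so the area is 1704.
Summing gcd(|Δx|,|Δy|) over the edges gives the boundary count: gcd(25,39) + gcd(14,15) + gcd(0,83) + gcd(39,29) = 1+1+83+1 = 86.
By Pick's theorem A = I + B/2 − 1, so I = 1704 − 86/2 + 1 = 1662.

1662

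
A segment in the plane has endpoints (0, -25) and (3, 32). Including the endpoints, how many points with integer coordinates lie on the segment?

4

The number of lattice points on a segment between lattice points is gcd(|Δx|,|Δy|) + 1 = gcd(3,57) + 1 = 3 + 1 = 4.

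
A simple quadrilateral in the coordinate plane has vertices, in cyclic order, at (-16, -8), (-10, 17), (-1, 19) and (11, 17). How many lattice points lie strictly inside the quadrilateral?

The shoelace formula gives twice the area as |((-16)·17 − (-10)·(-8)) + ((-10)·19 − (-1)·17) + ((-1)·17 − 11·19) + (11·(-8) − (-16)·17)| = 567, so the area is 567/2.
The number of boundary lattice points is Σ gcd(|Δx|,|Δy|) = gcd(6,25) + gcd(9,2) + gcd(12,2) + gcd(27,25) = 1+1+2+1 = 5.
Pick's theorem gives I = A − B/2 + 1 = 567/2 − 5/2 + 1 = 282.

282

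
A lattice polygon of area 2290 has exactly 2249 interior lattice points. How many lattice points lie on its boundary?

Pick's theorem gives A = I + B/2 − 1, so B = 2(A − I + 1) = 2(2290 − 2249 + 1) = 84.

84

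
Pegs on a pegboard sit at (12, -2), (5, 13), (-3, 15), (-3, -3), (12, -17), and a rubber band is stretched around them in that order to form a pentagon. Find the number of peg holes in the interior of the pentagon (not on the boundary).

The shoelace formula gives twice the area as |(12·13 − 5·(-2)) + (5·15 − (-3)·13) + ((-3)·(-3) − (-3)·15) + ((-3)·(-17) − 12·(-3)) + (12·(-2) − 12·(-17))| = 601, so the area is 601/2.
Summing gcd(|Δx|,|Δy|) over the edges gives the boundary count: gcd(7,15) + gcd(8,2) + gcd(0,18) + gcd(15,14) + gcd(0,15) = 1+2+18+1+15 = 37.
By Pick's theorem A = I + B/2 − 1, so I = 601/2 − 37/2 + 1 = 283.

283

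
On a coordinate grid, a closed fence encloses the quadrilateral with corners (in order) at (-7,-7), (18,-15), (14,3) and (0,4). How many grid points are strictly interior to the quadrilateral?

By the shoelace formula, twice the signed area is |((-7)·(-15) − 18·(-7)) + (18·3 − 14·(-15)) + (14·4 − 0·3) + (0·(-7) − (-7)·4)| = 579, so the area is 579/2.
Summing gcd(|Δx|,|Δy|) over the edges gives the boundary count: gcd(25,8) + gcd(4,18) + gcd(14,1) + gcd(7,11) = 1+2+1+1 = 5.
By Pick's theorem A = I + B/2 − 1, so I = 579/2 − 5/2 + 1 = 288.

288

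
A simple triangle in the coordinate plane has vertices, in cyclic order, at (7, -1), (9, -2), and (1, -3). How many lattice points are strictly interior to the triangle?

4

Using the shoelace formula, 2A = |[7·(-2) − 9·(-1)] + [9·(-3) − 1·(-2)] + [1·(-1) − 7·(-3)]| = 10, so the area is 5.
Along each edge there are gcd(|Δx|,|Δy|)+1 lattice points, so counting each shared vertex once the boundary has gcd(2,1) + gcd(8,1) + gcd(6,2) = 1+1+2 = 4.
By Pick's theorem A = I + B/2 − 1, so I = 5 − 4/2 + 1 = 4.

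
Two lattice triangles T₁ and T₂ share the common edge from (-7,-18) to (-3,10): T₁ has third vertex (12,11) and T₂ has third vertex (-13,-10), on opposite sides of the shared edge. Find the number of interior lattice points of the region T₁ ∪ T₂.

302

The union is the simple quadrilateral with vertices (-7,-18), (12,11), (-3,10), (-13,-10) in order.
The shoelace formula gives twice the area as |((-7)·11 − 12·(-18)) + (12·10 − (-3)·11) + ((-3)·(-10) − (-13)·10) + ((-13)·(-18) − (-7)·(-10))| = 616, so the area is 308.
The number of boundary lattice points is Σ gcd(|Δx|,|Δy|) = gcd(19,29) + gcd(15,1) + gcd(10,20) + gcd(6,8) = 1+1+10+2 = 14.
By Pick's theorem I = A − B/2 + 1 = 308 − 14/2 + 1 = 302.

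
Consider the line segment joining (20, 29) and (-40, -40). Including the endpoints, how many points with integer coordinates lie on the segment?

4

The number of lattice points on a segment between lattice points is gcd(|Δx|,|Δy|) + 1 = gcd(60,69) + 1 = 3 + 1 = 4.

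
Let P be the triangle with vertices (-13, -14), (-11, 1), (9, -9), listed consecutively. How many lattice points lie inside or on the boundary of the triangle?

By the shoelace formula, twice the signed area is |[(-13)·1 − (-11)·(-14)] + [(-11)·(-9) − 9·1] + [9·(-14) − (-13)·(-9)]| = 320, so the area is 160.
Summing gcd(|Δx|,|Δy|) over the edges gives the boundary count: gcd(2,15) + gcd(20,10) + gcd(22,5) = 1+10+1 = 12.
Pick's theorem gives I = A − B/2 + 1 = 160 − 12/2 + 1 = 155, so the closed region contains I + B = 155 + 12 = 167 lattice points.

167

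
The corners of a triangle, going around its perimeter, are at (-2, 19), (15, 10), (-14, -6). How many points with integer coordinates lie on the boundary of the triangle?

3

The number of boundary lattice points is Σ gcd(|Δx|,|Δy|) = gcd(17,9) + gcd(29,16) + gcd(12,25) = 1+1+1 = 3.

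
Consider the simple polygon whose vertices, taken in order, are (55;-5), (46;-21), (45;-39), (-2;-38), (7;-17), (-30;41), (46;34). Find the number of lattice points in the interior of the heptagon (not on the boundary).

4241

By the shoelace formula, twice the signed area is |(55·(-21) − 46·(-5)) + (46·(-39) − 45·(-21)) + (45·(-38) − (-2)·(-39)) + ((-2)·(-17) − 7·(-38)) + (7·41 − (-30)·(-17)) + ((-30)·34 − 46·41) + (46·(-5) − 55·34)| = 8491, so the area is 8491/2.
The number of boundary lattice points is Σ gcd(|Δx|,|Δy|) = gcd(9,16) + gcd(1,18) + gcd(47,1) + gcd(9,21) + gcd(37,58) + gcd(76,7) + gcd(9,39) = 1+1+1+3+1+1+3 = 11.
Pick's theorem gives I = A − B/2 + 1 = 8491/2 − 11/2 + 1 = 4241.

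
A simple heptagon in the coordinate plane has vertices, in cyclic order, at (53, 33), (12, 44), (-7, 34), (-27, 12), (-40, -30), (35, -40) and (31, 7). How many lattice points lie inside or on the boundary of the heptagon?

The shoelace formula gives twice the area as |(53·44 − 12·33) + (12·34 − (-7)·44) + ((-7)·12 − (-27)·34) + ((-27)·(-30) − (-40)·12) + ((-40)·(-40) − 35·(-30)) + (35·7 − 31·(-40)) + (31·33 − 53·7)| = 9563, so the area is 9563/2.
The number of boundary lattice points is Σ gcd(|Δx|,|Δy|) = gcd(41,11) + gcd(19,10) + gcd(20,22) + gcd(13,42) + gcd(75,10) + gcd(4,47) + gcd(22,26) = 1+1+2+1+5+1+2 = 13.
Pick's theorem gives I = A − B/2 + 1 = 9563/2 − 13/2 + 1 = 4776, so the closed region contains I + B = 4776 + 13 = 4789 lattice points.

4789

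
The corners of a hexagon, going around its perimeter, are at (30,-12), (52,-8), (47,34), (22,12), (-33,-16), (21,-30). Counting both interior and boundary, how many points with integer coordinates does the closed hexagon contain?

By the shoelace formula, twice the signed area is |[30·(-8) − 52·(-12)] + [52·34 − 47·(-8)] + [47·12 − 22·34] + [22·(-16) − (-33)·12] + [(-33)·(-30) − 21·(-16)] + [21·(-12) − 30·(-30)]| = 4362, so the area is 2181.
Along each edge there are gcd(|Δx|,|Δy|)+1 lattice points, so counting each shared vertex once the boundary has gcd(22,4) + gcd(5,42) + gcd(25,22) + gcd(55,28) + gcd(54,14) + gcd(9,18) = 2+1+1+1+2+9 = 16.
Pick's theorem gives I = A − B/2 + 1 = 2181 − 16/2 + 1 = 2174, so the closed region contains I + B = 2174 + 16 = 2190 lattice points.

2190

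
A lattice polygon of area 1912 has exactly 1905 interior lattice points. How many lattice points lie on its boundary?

Pick's theorem gives A = I + B/2 − 1, so B = 2(A − I + 1) = 2(1912 − 1905 + 1) = 16.

16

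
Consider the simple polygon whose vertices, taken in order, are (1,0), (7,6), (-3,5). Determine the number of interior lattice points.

The shoelace formula gives twice the area as |(1·6 − 7·0) + (7·5 − (-3)·6) + ((-3)·0 − 1·5)| = 54, so the area is 27.
Along each edge there are gcd(|Δx|,|Δy|)+1 lattice points, so counting each shared vertex once the boundary has gcd(6,6) + gcd(10,1) + gcd(4,5) = 6+1+1 = 8.
By Pick's theorem A = I + B/2 − 1, so I = 27 − 8/2 + 1 = 24.

24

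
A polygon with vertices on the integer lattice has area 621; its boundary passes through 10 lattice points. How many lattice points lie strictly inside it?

617

From Pick's theorem, I = A − B/2 + 1 = 621 − 10/2 + 1 = 617.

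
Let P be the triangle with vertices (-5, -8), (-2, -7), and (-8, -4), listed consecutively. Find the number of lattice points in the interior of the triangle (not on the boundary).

The shoelace formula gives twice the area as |[(-5)·(-7) − (-2)·(-8)] + [(-2)·(-4) − (-8)·(-7)] + [(-8)·(-8) − (-5)·(-4)]| = 15, so the area is 15/2.
Summing gcd(|Δx|,|Δy|) over the edges gives the boundary count: gcd(3,1) + gcd(6,3) + gcd(3,4) = 1+3+1 = 5.
Pick's theorem gives I = A − B/2 + 1 = 15/2 − 5/2 + 1 = 6.

6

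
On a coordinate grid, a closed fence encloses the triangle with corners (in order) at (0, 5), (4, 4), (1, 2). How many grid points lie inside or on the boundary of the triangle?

The shoelace formula gives twice the area as |[0·4 − 4·5] + [4·2 − 1·4] + [1·5 − 0·2]| = 11, so the area is 5.5.
Along each edge there are gcd(|Δx|,|Δy|)+1 lattice points, so counting each shared vertex once the boundary has gcd(4,1) + gcd(3,2) + gcd(1,3) = 1+1+1 = 3.
Pick's theorem gives I = A − B/2 + 1 = 5.5 − 3/2 + 1 = 5, so the closed region contains I + B = 5 + 3 = 8 lattice points.

8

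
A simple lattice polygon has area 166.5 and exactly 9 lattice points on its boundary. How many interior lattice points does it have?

163

From Pick's theorem, I = A − B/2 + 1 = 166.5 − 9/2 + 1 = 163.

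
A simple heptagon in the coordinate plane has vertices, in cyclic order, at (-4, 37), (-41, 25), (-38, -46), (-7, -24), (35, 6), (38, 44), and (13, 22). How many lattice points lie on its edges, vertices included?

12

Summing gcd(|Δx|,|Δy|) over the edges gives the boundary count: gcd(37,12) + gcd(3,71) + gcd(31,22) + gcd(42,30) + gcd(3,38) + gcd(25,22) + gcd(17,15) = 1+1+1+6+1+1+1 = 12.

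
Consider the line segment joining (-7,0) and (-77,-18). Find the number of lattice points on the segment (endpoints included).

The number of lattice points on a segment between lattice points is gcd(|Δx|,|Δy|) + 1 = gcd(70,18) + 1 = 2 + 1 = 3.

3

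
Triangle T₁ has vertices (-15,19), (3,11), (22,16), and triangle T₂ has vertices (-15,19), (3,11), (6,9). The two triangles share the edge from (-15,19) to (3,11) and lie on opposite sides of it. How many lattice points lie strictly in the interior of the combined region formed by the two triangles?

126

The union is the simple quadrilateral with vertices (-15,19), (22,16), (3,11), (6,9) in order.
The shoelace formula gives twice the area as |[(-15)·16 − 22·19] + [22·11 − 3·16] + [3·9 − 6·11] + [6·19 − (-15)·9]| = 254, so the area is 127.
Along each edge there are gcd(|Δx|,|Δy|)+1 lattice points, so counting each shared vertex once the boundary has gcd(37,3) + gcd(19,5) + gcd(3,2) + gcd(21,10) = 1+1+1+1 = 4.
By Pick's theorem I = A − B/2 + 1 = 127 − 4/2 + 1 = 126.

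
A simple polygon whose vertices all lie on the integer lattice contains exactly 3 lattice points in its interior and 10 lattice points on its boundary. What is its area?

7

Pick's theorem states A = I + B/2 − 1, so A = 3 + 10/2 − 1 = 7.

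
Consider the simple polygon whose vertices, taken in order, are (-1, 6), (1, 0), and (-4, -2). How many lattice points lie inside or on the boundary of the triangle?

By the shoelace formula, twice the signed area is |[(-1)·0 − 1·6] + [1·(-2) − (-4)·0] + [(-4)·6 − (-1)·(-2)]| = 34, so the area is 17.
Along each edge there are gcd(|Δx|,|Δy|)+1 lattice points, so counting each shared vertex once the boundary has gcd(2,6) + gcd(5,2) + gcd(3,8) = 2+1+1 = 4.
Pick's theorem gives I = A − B/2 + 1 = 17 − 4/2 + 1 = 16, so the closed region contains I + B = 16 + 4 = 20 lattice points.

20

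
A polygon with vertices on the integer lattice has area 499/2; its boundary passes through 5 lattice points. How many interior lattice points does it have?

248

From Pick's theorem, I = A − B/2 + 1 = 499/2 − 5/2 + 1 = 248.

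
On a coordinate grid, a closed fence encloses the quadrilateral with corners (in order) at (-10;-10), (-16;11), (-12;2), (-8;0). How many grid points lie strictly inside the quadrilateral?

The shoelace formula gives twice the area as |((-10)·11 − (-16)·(-10)) + ((-16)·2 − (-12)·11) + ((-12)·0 − (-8)·2) + ((-8)·(-10) − (-10)·0)| = 74, so the area is 37.
The number of boundary lattice points is Σ gcd(|Δx|,|Δy|) = gcd(6,21) + gcd(4,9) + gcd(4,2) + gcd(2,10) = 3+1+2+2 = 8.
By Pick's theorem A = I + B/2 − 1, so I = 37 − 8/2 + 1 = 34.

34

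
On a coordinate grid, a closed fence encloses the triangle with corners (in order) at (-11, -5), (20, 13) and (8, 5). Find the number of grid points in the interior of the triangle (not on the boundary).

14

Using the shoelace formula, 2A = |((-11)·13 − 20·(-5)) + (20·5 − 8·13) + (8·(-5) − (-11)·5)| = 32, so the area is 16.
The number of boundary lattice points is Σ gcd(|Δx|,|Δy|) = gcd(31,18) + gcd(12,8) + gcd(19,10) = 1+4+1 = 6.
Pick's theorem gives I = A − B/2 + 1 = 16 − 6/2 + 1 = 14.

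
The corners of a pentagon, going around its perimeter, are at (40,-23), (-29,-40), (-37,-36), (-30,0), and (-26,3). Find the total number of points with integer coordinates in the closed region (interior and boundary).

1703

Using the shoelace formula, 2A = |(40·(-40) − (-29)·(-23)) + ((-29)·(-36) − (-37)·(-40)) + ((-37)·0 − (-30)·(-36)) + ((-30)·3 − (-26)·0) + ((-26)·(-23) − 40·3)| = 3395, so the area is 1697.5.
Summing gcd(|Δx|,|Δy|) over the edges gives the boundary count: gcd(69,17) + gcd(8,4) + gcd(7,36) + gcd(4,3) + gcd(66,26) = 1+4+1+1+2 = 9.
Pick's theorem gives I = A − B/2 + 1 = 1697.5 − 9/2 + 1 = 1694, so the closed region contains I + B = 1694 + 9 = 1703 lattice points.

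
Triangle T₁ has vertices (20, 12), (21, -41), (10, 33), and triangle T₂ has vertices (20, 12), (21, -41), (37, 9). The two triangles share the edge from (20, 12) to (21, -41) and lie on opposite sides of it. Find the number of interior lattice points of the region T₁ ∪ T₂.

702

The union is the simple quadrilateral with vertices (20, 12), (10, 33), (21, -41), (37, 9) in order.
Using the shoelace formula, 2A = |(20·33 − 10·12) + (10·(-41) − 21·33) + (21·9 − 37·(-41)) + (37·12 − 20·9)| = 1407, so the area is 1407/2.
The number of boundary lattice points is Σ gcd(|Δx|,|Δy|) = gcd(10,21) + gcd(11,74) + gcd(16,50) + gcd(17,3) = 1+1+2+1 = 5.
By Pick's theorem I = A − B/2 + 1 = 1407/2 − 5/2 + 1 = 702.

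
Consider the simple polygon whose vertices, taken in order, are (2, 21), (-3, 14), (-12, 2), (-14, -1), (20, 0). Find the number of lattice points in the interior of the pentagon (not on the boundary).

363

By the shoelace formula, twice the signed area is |[2·14 − (-3)·21] + [(-3)·2 − (-12)·14] + [(-12)·(-1) − (-14)·2] + [(-14)·0 − 20·(-1)] + [20·21 − 2·0]| = 733, so the area is 733/2.
The number of boundary lattice points is Σ gcd(|Δx|,|Δy|) = gcd(5,7) + gcd(9,12) + gcd(2,3) + gcd(34,1) + gcd(18,21) = 1+3+1+1+3 = 9.
By Pick's theorem A = I + B/2 − 1, so I = 733/2 − 9/2 + 1 = 363.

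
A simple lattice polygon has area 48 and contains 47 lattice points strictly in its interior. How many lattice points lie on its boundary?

4

Pick's theorem gives A = I + B/2 − 1, so B = 2(A − I + 1) = 2(48 − 47 + 1) = 4.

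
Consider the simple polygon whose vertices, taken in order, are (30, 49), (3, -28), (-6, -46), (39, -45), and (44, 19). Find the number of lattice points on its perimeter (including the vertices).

14

Along each edge there are gcd(|Δx|,|Δy|)+1 lattice points, so counting each shared vertex once the boundary has gcd(27,77) + gcd(9,18) + gcd(45,1) + gcd(5,64) + gcd(14,30) = 1+9+1+1+2 = 14.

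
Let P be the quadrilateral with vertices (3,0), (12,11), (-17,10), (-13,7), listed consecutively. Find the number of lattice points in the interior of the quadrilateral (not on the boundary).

The shoelace formula gives twice the area as |[3·11 − 12·0] + [12·10 − (-17)·11] + [(-17)·7 − (-13)·10] + [(-13)·0 − 3·7]| = 330, so the area is 165.
Summing gcd(|Δx|,|Δy|) over the edges gives the boundary count: gcd(9,11) + gcd(29,1) + gcd(4,3) + gcd(16,7) = 1+1+1+1 = 4.
Pick's theorem gives I = A − B/2 + 1 = 165 − 4/2 + 1 = 164.

164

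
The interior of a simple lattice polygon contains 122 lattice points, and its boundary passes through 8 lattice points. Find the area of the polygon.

125

Pick's theorem states A = I + B/2 − 1, so A = 122 + 8/2 − 1 = 125.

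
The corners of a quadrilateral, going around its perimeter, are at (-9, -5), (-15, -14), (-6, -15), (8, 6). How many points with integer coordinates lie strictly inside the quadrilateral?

By the shoelace formula, twice the signed area is |((-9)·(-14) − (-15)·(-5)) + ((-15)·(-15) − (-6)·(-14)) + ((-6)·6 − 8·(-15)) + (8·(-5) − (-9)·6)| = 290, so the area is 145.
The number of boundary lattice points is Σ gcd(|Δx|,|Δy|) = gcd(6,9) + gcd(9,1) + gcd(14,21) + gcd(17,11) = 3+1+7+1 = 12.
Pick's theorem gives I = A − B/2 + 1 = 145 − 12/2 + 1 = 140.

140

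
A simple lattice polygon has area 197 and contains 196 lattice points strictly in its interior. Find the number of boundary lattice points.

Pick's theorem gives A = I + B/2 − 1, so B = 2(A − I + 1) = 2(197 − 196 + 1) = 4.

4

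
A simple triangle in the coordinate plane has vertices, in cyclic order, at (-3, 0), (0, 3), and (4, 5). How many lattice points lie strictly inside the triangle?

The shoelace formula gives twice the area as |[(-3)·3 − 0·0] + [0·5 − 4·3] + [4·0 − (-3)·5]| = 6, so the area is 3.
Along each edge there are gcd(|Δx|,|Δy|)+1 lattice points, so counting each shared vertex once the boundary has gcd(3,3) + gcd(4,2) + gcd(7,5) = 3+2+1 = 6.
Pick's theorem gives I = A − B/2 + 1 = 3 − 6/2 + 1 = 1.

1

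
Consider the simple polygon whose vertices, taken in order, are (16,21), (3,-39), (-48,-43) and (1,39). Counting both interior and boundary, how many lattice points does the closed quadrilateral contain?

By the shoelace formula, twice the signed area is |(16·(-39) − 3·21) + (3·(-43) − (-48)·(-39)) + ((-48)·39 − 1·(-43)) + (1·21 − 16·39)| = 5120, so the area is 2560.
Along each edge there are gcd(|Δx|,|Δy|)+1 lattice points, so counting each shared vertex once the boundary has gcd(13,60) + gcd(51,4) + gcd(49,82) + gcd(15,18) = 1+1+1+3 = 6.
Pick's theorem gives I = A − B/2 + 1 = 2560 − 6/2 + 1 = 2558, so the closed region contains I + B = 2558 + 6 = 2564 lattice points.

2564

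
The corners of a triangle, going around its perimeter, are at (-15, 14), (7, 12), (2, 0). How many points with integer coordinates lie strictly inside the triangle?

The shoelace formula gives twice the area as |((-15)·12 − 7·14) + (7·0 − 2·12) + (2·14 − (-15)·0)| = 274, so the area is 137.
Along each edge there are gcd(|Δx|,|Δy|)+1 lattice points, so counting each shared vertex once the boundary has gcd(22,2) + gcd(5,12) + gcd(17,14) = 2+1+1 = 4.
By Pick's theorem A = I + B/2 − 1, so I = 137 − 4/2 + 1 = 136.

136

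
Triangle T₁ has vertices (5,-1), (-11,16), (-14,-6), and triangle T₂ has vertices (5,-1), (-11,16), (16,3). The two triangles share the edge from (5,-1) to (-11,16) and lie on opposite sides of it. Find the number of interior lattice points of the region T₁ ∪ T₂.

326

The union is the simple quadrilateral with vertices (5,-1), (-14,-6), (-11,16), (16,3) in order.
The shoelace formula gives twice the area as |[5·(-6) − (-14)·(-1)] + [(-14)·16 − (-11)·(-6)] + [(-11)·3 − 16·16] + [16·(-1) − 5·3]| = 654, so the area is 327.
Summing gcd(|Δx|,|Δy|) over the edges gives the boundary count: gcd(19,5) + gcd(3,22) + gcd(27,13) + gcd(11,4) = 1+1+1+1 = 4.
By Pick's theorem I = A − B/2 + 1 = 327 − 4/2 + 1 = 326.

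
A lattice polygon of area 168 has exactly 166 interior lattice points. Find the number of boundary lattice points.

Pick's theorem gives A = I + B/2 − 1, so B = 2(A − I + 1) = 2(168 − 166 + 1) = 6.

6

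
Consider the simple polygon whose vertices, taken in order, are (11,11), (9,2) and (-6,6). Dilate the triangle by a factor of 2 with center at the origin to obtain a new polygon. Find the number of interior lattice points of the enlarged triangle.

Using the shoelace formula, 2A = |[11·2 − 9·11] + [9·6 − (-6)·2] + [(-6)·11 − 11·6]| = 143, so the area is 143/2.
Along each edge there are gcd(|Δx|,|Δy|)+1 lattice points, so counting each shared vertex once the boundary has gcd(2,9) + gcd(15,4) + gcd(17,5) = 1+1+1 = 3.
Scaling by 2 multiplies the area by 2² = 4 (so the new area is 286) and multiplies the boundary lattice-point count by 2, giving 6.
By Pick's theorem, the interior count of the dilated polygon is 286 − 6/2 + 1 = 284.

284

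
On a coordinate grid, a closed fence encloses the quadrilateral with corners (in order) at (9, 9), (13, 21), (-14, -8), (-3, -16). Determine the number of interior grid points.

287

The shoelace formula gives twice the area as |[9·21 − 13·9] + [13·(-8) − (-14)·21] + [(-14)·(-16) − (-3)·(-8)] + [(-3)·9 − 9·(-16)]| = 579, so the area is 579/2.
The number of boundary lattice points is Σ gcd(|Δx|,|Δy|) = gcd(4,12) + gcd(27,29) + gcd(11,8) + gcd(12,25) = 4+1+1+1 = 7.
By Pick's theorem A = I + B/2 − 1, so I = 579/2 − 7/2 + 1 = 287.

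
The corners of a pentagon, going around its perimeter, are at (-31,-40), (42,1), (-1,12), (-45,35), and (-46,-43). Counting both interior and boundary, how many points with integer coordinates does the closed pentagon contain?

The shoelace formula gives twice the area as |[(-31)·1 − 42·(-40)] + [42·12 − (-1)·1] + [(-1)·35 − (-45)·12] + [(-45)·(-43) − (-46)·35] + [(-46)·(-40) − (-31)·(-43)]| = 6711, so the area is 6711/2.
The number of boundary lattice points is Σ gcd(|Δx|,|Δy|) = gcd(73,41) + gcd(43,11) + gcd(44,23) + gcd(1,78) + gcd(15,3) = 1+1+1+1+3 = 7.
Pick's theorem gives I = A − B/2 + 1 = 6711/2 − 7/2 + 1 = 3353, so the closed region contains I + B = 3353 + 7 = 3360 lattice points.

3360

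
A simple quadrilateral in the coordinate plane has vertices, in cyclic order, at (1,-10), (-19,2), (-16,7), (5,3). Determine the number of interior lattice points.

By the shoelace formula, twice the signed area is |(1·2 − (-19)·(-10)) + ((-19)·7 − (-16)·2) + ((-16)·3 − 5·7) + (5·(-10) − 1·3)| = 425, so the area is 425/2.
The number of boundary lattice points is Σ gcd(|Δx|,|Δy|) = gcd(20,12) + gcd(3,5) + gcd(21,4) + gcd(4,13) = 4+1+1+1 = 7.
By Pick's theorem A = I + B/2 − 1, so I = 425/2 − 7/2 + 1 = 210.

210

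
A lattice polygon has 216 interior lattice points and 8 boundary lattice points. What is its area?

219

By Pick's theorem, A = I + B/2 − 1 = 216 + 8/2 − 1 = 219.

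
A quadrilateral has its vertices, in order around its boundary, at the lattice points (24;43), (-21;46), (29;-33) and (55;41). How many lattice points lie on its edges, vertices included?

7

Summing gcd(|Δx|,|Δy|) over the edges gives the boundary count: gcd(45,3) + gcd(50,79) + gcd(26,74) + gcd(31,2) = 3+1+2+1 = 7.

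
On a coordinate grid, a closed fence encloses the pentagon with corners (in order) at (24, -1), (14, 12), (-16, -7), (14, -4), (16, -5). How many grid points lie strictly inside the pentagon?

324

By the shoelace formula, twice the signed area is |[24·12 − 14·(-1)] + [14·(-7) − (-16)·12] + [(-16)·(-4) − 14·(-7)] + [14·(-5) − 16·(-4)] + [16·(-1) − 24·(-5)]| = 656, so the area is 328.
Along each edge there are gcd(|Δx|,|Δy|)+1 lattice points, so counting each shared vertex once the boundary has gcd(10,13) + gcd(30,19) + gcd(30,3) + gcd(2,1) + gcd(8,4) = 1+1+3+1+4 = 10.
By Pick's theorem A = I + B/2 − 1, so I = 328 − 10/2 + 1 = 324.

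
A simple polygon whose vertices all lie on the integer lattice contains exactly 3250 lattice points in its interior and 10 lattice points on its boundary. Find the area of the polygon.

3254

Pick's theorem states A = I + B/2 − 1, so A = 3250 + 10/2 − 1 = 3254.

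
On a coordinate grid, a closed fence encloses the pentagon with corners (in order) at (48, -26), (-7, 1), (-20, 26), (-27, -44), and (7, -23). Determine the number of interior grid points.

The shoelace formula gives twice the area as |(48·1 − (-7)·(-26)) + ((-7)·26 − (-20)·1) + ((-20)·(-44) − (-27)·26) + ((-27)·(-23) − 7·(-44)) + (7·(-26) − 48·(-23))| = 3137, so the area is 3137/2.
Summing gcd(|Δx|,|Δy|) over the edges gives the boundary count: gcd(55,27) + gcd(13,25) + gcd(7,70) + gcd(34,21) + gcd(41,3) = 1+1+7+1+1 = 11.
By Pick's theorem A = I + B/2 − 1, so I = 3137/2 − 11/2 + 1 = 1564.

1564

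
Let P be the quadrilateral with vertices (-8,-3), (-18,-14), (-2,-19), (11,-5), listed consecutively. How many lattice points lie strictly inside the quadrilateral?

The shoelace formula gives twice the area as |[(-8)·(-14) − (-18)·(-3)] + [(-18)·(-19) − (-2)·(-14)] + [(-2)·(-5) − 11·(-19)] + [11·(-3) − (-8)·(-5)]| = 518, so the area is 259.
Along each edge there are gcd(|Δx|,|Δy|)+1 lattice points, so counting each shared vertex once the boundary has gcd(10,11) + gcd(16,5) + gcd(13,14) + gcd(19,2) = 1+1+1+1 = 4.
Pick's theorem gives I = A − B/2 + 1 = 259 − 4/2 + 1 = 258.

258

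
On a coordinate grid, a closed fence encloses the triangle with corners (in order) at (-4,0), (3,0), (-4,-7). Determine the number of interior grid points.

15

The shoelace formula gives twice the area as |[(-4)·0 − 3·0] + [3·(-7) − (-4)·0] + [(-4)·0 − (-4)·(-7)]| = 49, so the area is 24.5.
Along each edge there are gcd(|Δx|,|Δy|)+1 lattice points, so counting each shared vertex once the boundary has gcd(7,0) + gcd(7,7) + gcd(0,7) = 7+7+7 = 21.
Pick's theorem gives I = A − B/2 + 1 = 24.5 − 21/2 + 1 = 15.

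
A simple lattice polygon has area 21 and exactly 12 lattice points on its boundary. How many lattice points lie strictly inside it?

From Pick's theorem, I = A − B/2 + 1 = 21 − 12/2 + 1 = 16.

16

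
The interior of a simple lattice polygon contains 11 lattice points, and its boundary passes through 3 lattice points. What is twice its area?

By Pick's theorem, A = I + B/2 − 1 = 11 + 3/2 − 1 = 23/2.
Hence 2A = 23.

23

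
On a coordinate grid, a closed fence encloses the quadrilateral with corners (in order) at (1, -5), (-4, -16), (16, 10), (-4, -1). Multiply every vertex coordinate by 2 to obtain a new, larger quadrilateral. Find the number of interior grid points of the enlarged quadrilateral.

446

By the shoelace formula, twice the signed area is |(1·(-16) − (-4)·(-5)) + ((-4)·10 − 16·(-16)) + (16·(-1) − (-4)·10) + ((-4)·(-5) − 1·(-1))| = 225, so the area is 225/2.
The number of boundary lattice points is Σ gcd(|Δx|,|Δy|) = gcd(5,11) + gcd(20,26) + gcd(20,11) + gcd(5,4) = 1+2+1+1 = 5.
Scaling by 2 multiplies the area by 2² = 4 (so the new area is 450) and multiplies the boundary lattice-point count by 2, giving 10.
By Pick's theorem, the interior count of the dilated polygon is 450 − 10/2 + 1 = 446.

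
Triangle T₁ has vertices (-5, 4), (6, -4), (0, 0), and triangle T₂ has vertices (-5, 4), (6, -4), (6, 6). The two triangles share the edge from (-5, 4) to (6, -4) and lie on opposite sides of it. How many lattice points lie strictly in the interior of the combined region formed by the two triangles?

The union is the simple quadrilateral with vertices (-5, 4), (0, 0), (6, -4), (6, 6) in order.
By the shoelace formula, twice the signed area is |((-5)·0 − 0·4) + (0·(-4) − 6·0) + (6·6 − 6·(-4)) + (6·4 − (-5)·6)| = 114, so the area is 57.
Along each edge there are gcd(|Δx|,|Δy|)+1 lattice points, so counting each shared vertex once the boundary has gcd(5,4) + gcd(6,4) + gcd(0,10) + gcd(11,2) = 1+2+10+1 = 14.
By Pick's theorem I = A − B/2 + 1 = 57 − 14/2 + 1 = 51.

51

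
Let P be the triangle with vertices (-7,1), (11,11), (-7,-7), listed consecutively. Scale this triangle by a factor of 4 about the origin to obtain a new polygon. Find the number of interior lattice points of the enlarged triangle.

1097

The shoelace formula gives twice the area as |((-7)·11 − 11·1) + (11·(-7) − (-7)·11) + ((-7)·1 − (-7)·(-7))| = 144, so the area is 72.
Along each edge there are gcd(|Δx|,|Δy|)+1 lattice points, so counting each shared vertex once the boundary has gcd(18,10) + gcd(18,18) + gcd(0,8) = 2+18+8 = 28.
Scaling by 4 multiplies the area by 4² = 16 (so the new area is 1152) and multiplies the boundary lattice-point count by 4, giving 112.
By Pick's theorem, the interior count of the dilated polygon is 1152 − 112/2 + 1 = 1097.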